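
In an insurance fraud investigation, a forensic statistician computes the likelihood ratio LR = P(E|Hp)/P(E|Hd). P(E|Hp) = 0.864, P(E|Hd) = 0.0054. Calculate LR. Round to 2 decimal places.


Likelihood ratio calculation:
LR = P(E|Hp) / P(E|Hd)
LR = 0.864 / 0.0054
LR = 160.00

160.00


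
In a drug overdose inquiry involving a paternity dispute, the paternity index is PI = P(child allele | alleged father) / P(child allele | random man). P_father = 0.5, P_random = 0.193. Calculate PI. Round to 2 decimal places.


Paternity Index calculation:
PI = P(allele|father) / P(allele|random)
PI = 0.5 / 0.193
PI = 2.59

2.59


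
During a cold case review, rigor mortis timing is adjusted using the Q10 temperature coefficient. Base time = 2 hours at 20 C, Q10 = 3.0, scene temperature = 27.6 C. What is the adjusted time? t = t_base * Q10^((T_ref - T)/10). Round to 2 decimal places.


Rigor mortis time adjustment:
Exponent = (T_ref - T_actual) / 10 = (20 - 27.6) / 10 = -0.76
Q10 factor = 3.0^-0.76 = 0.4339
t_adjusted = 2 * 0.4339 = 0.87 hours

0.87


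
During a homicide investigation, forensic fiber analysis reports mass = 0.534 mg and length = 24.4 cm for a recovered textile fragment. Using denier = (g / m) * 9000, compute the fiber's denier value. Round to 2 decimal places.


Denier calculation:
Mass in grams = 0.534 mg / 1000 = 0.000534 g
Length in meters = 24.4 cm / 100 = 0.244 m
Linear density = mass / length = 0.000534 / 0.244 = 0.00218852 g/m
Denier = (g/m) * 9000 = 0.00218852 * 9000 = 19.70

19.70


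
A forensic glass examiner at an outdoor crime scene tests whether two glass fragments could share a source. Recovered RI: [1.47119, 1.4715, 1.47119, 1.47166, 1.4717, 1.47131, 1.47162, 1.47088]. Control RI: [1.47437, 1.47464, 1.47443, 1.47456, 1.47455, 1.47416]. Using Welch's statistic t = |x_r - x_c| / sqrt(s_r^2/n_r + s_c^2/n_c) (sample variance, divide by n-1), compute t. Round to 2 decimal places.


Welch's t-criterion for glass RI comparison:
Recovered mean = sum / n_r = 11.77105 / 8 = 1.4713812
Control mean = sum / n_c = 8.84671 / 6 = 1.4744517
Recovered sample variance s_r^2 = 8.28411e-08
Control sample variance s_c^2 = 2.98167e-08
Welch SE (unpooled) = sqrt(s_r^2/n_r + s_c^2/n_c) = sqrt(1.03551e-08 + 4.96944e-09) = sqrt(1.53245e-08) = 0.000123792
|mean_r - mean_c| = 0.00307042
t = 0.00307042 / 0.000123792 = 24.80

24.80


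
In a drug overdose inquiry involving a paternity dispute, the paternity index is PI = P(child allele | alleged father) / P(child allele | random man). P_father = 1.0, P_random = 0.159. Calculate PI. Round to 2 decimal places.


Paternity Index calculation:
PI = P(allele|father) / P(allele|random)
PI = 1.0 / 0.159
PI = 6.29

6.29


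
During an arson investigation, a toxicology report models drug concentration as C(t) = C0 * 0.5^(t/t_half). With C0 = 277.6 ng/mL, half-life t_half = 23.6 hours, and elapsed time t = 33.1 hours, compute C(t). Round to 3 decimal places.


Drug concentration decay:
Number of half-lives = t / t_half = 33.1 / 23.6 = 1.402542
Decay factor = 0.5^1.402542 = 0.37826206
C(t) = 277.6 * 0.37826206 = 105.006 ng/mL

105.006


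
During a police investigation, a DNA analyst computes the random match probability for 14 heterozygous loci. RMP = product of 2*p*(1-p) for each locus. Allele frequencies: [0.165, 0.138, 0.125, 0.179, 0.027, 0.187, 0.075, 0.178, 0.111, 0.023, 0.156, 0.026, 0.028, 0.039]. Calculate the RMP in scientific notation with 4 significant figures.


Computing RMP for 14 loci:
Locus 1: 2 * 0.165 * 0.835 = 0.27555
Locus 2: 2 * 0.138 * 0.862 = 0.237912
Locus 3: 2 * 0.125 * 0.875 = 0.21875
Locus 4: 2 * 0.179 * 0.821 = 0.293918
Locus 5: 2 * 0.027 * 0.973 = 0.052542
Locus 6: 2 * 0.187 * 0.813 = 0.304062
Locus 7: 2 * 0.075 * 0.925 = 0.13875
Locus 8: 2 * 0.178 * 0.822 = 0.292632
Locus 9: 2 * 0.111 * 0.889 = 0.197358
Locus 10: 2 * 0.023 * 0.977 = 0.044942
Locus 11: 2 * 0.156 * 0.844 = 0.263328
Locus 12: 2 * 0.026 * 0.974 = 0.050648
Locus 13: 2 * 0.028 * 0.972 = 0.054432
Locus 14: 2 * 0.039 * 0.961 = 0.074958
RMP = 1.320e-12

1.320e-12


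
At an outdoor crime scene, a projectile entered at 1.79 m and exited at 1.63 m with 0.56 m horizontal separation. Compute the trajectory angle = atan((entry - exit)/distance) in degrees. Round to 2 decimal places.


Bullet trajectory angle:
Height difference = 1.79 - 1.63 = 0.16 m
angle = atan(0.16 / 0.56)
angle = atan(0.285714)
angle = 15.95 degrees

15.95


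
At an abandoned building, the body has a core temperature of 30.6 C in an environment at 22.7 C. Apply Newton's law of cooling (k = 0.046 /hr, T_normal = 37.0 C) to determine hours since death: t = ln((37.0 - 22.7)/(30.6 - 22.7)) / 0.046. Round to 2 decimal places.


Using Newton's law of cooling:
t = ln((T_normal - T_ambient) / (T_body - T_ambient)) / k
T_normal - T_ambient = 14.3
T_body - T_ambient = 7.9
Ratio = 1.810127
ln(ratio) = 0.593397
t = 0.593397 / 0.046 = 12.90 hours

12.90


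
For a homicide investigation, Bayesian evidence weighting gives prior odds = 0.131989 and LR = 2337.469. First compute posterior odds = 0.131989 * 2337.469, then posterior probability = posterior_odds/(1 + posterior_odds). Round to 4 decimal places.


Bayesian evidence evaluation:
Posterior odds = prior_odds * LR = 0.131989 * 2337.469 = 308.5202
Posterior probability = posterior_odds / (1 + posterior_odds)
= 308.5202 / (1 + 308.5202)
= 308.5202 / 309.5202
= 0.9968

0.9968


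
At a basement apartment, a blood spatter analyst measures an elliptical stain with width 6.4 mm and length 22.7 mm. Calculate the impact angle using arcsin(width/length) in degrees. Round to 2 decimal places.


Blood spatter impact angle calculation:
width / length = 6.4 / 22.7 = 0.281938
angle = arcsin(0.281938)
angle = 16.38 degrees

16.38


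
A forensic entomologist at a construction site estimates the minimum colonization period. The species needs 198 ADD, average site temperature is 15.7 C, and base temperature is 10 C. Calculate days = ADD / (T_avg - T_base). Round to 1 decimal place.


Insect development time:
Effective temperature = avg_temp - T_base = 15.7 - 10 = 5.7 C
Days = ADD / effective_temp = 198 / 5.7 = 34.7 days

34.7


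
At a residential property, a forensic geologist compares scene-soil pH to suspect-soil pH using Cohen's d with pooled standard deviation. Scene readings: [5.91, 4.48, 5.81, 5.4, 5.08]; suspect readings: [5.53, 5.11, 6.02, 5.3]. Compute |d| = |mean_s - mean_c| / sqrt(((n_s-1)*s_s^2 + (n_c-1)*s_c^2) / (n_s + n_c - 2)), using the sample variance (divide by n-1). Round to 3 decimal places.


Pooled-variance Cohen's d for soil pH comparison:
Scene mean = 26.68 / 5 = 5.336
Suspect mean = 21.96 / 4 = 5.49
Scene sample variance s_s^2 = 0.33913
Suspect sample variance s_c^2 = 0.154333
Pooled variance = ((n_s-1)*s_s^2 + (n_c-1)*s_c^2) / (n_s + n_c - 2) = 0.259931
Pooled SD = sqrt(0.259931) = 0.509834
Mean difference = -0.154
|d| = |-0.154| / 0.509834 = 0.302

0.302


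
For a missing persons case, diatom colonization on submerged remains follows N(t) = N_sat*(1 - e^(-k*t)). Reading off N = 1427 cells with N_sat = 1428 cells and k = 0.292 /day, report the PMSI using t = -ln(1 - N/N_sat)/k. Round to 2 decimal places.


PMSI from diatom colonization curve:
N / N_sat = 1427 / 1428 = 0.9993
1 - N/N_sat = 0.0007
ln(1 - N/N_sat) = -7.26443
t = -ln(1 - N/N_sat) / k = -(-7.26443) / 0.292 = 24.88 days

24.88


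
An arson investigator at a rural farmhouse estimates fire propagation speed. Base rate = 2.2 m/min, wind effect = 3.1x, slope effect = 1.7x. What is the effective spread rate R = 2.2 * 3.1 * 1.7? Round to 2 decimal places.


Fire spread rate calculation:
R = R0 * wind_factor * slope_factor
= 2.2 * 3.1 * 1.7
= 6.82 * 1.7
= 11.59 m/min

11.59


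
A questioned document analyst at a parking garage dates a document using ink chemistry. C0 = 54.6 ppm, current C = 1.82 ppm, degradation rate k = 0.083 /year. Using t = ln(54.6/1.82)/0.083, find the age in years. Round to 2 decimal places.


Document age estimation:
C0/C = 54.6 / 1.82 = 30
ln(C0/C) = 3.401197
t = 3.401197 / 0.083 = 40.98 years

40.98


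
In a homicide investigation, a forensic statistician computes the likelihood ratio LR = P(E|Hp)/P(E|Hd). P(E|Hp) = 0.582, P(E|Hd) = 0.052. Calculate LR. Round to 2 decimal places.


Likelihood ratio calculation:
LR = P(E|Hp) / P(E|Hd)
LR = 0.582 / 0.052
LR = 11.19

11.19


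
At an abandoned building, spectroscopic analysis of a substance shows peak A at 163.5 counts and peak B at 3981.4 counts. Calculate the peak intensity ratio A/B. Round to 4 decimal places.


Spectral peak ratio:
Peak A = 163.5 counts
Peak B = 3981.4 counts
Ratio = 163.5 / 3981.4 = 0.0411

0.0411


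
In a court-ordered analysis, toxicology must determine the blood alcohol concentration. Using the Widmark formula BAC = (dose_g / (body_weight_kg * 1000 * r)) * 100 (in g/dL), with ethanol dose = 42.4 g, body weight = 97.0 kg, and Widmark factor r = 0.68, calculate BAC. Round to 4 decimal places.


Applying the Widmark formula:
BAC = (dose_g / (body_wt * 1000 * r)) * 100
Denominator = 97.0 * 1000 * 0.68 = 65960
BAC = (42.4 / 65960) * 100
BAC = 0.0643 g/dL

0.0643


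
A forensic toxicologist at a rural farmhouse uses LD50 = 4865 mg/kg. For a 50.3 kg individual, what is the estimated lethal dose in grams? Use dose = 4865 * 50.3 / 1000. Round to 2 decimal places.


Lethal dose calculation:
Lethal dose = LD50 * body_weight / 1000
= 4865 * 50.3 / 1000
= 244709.5 / 1000
= 244.71 g

244.71


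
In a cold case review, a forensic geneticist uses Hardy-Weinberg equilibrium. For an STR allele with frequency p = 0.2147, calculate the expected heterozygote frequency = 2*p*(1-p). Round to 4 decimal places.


Hardy-Weinberg heterozygote frequency:
q = 1 - p = 1 - 0.2147 = 0.7853
2pq = 2 * 0.2147 * 0.7853 = 0.3372

0.3372


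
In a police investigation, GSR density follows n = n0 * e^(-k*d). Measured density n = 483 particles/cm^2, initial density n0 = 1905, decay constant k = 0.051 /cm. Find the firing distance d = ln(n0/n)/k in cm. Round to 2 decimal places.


GSR distance calculation:
n0/n = 1905 / 483 = 3.944099
ln(n0/n) = 1.372221
d = 1.372221 / 0.051 = 26.91 cm

26.91


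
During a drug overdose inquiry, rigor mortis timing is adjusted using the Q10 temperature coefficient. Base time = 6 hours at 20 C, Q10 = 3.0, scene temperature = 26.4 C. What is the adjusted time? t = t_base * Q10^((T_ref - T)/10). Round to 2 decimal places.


Rigor mortis time adjustment:
Exponent = (T_ref - T_actual) / 10 = (20 - 26.4) / 10 = -0.64
Q10 factor = 3.0^-0.64 = 0.49504
t_adjusted = 6 * 0.49504 = 2.97 hours

2.97


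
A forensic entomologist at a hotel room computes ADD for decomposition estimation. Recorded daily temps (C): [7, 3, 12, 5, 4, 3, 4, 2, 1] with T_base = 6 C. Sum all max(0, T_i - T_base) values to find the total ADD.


Computing ADD day by day:
Day 1: max(0, 7 - 6) = 1
Day 2: max(0, 3 - 6) = 0
Day 3: max(0, 12 - 6) = 6
Day 4: max(0, 5 - 6) = 0
Day 5: max(0, 4 - 6) = 0
Day 6: max(0, 3 - 6) = 0
Day 7: max(0, 4 - 6) = 0
Day 8: max(0, 2 - 6) = 0
Day 9: max(0, 1 - 6) = 0
Total ADD = 7

7


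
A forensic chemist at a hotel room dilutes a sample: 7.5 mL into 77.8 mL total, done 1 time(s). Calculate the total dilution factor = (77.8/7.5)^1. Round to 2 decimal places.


Dilution factor calculation:
Single dilution = V_total / V_sample = 77.8 / 7.5 ≈ 10.373333
Number of dilutions = 1
Total DF = (77.8 / 7.5)^1 (full precision, rounded at the end) = 10.37

10.37


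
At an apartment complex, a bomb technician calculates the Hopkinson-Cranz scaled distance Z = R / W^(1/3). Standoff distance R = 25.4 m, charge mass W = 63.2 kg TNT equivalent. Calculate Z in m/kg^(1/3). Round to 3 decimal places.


Scaled distance calculation:
W^(1/3) = 63.2^(1/3) = 3.983263
Z = R / W^(1/3) = 25.4 / 3.983263
Z = 6.377 m/kg^(1/3)

6.377


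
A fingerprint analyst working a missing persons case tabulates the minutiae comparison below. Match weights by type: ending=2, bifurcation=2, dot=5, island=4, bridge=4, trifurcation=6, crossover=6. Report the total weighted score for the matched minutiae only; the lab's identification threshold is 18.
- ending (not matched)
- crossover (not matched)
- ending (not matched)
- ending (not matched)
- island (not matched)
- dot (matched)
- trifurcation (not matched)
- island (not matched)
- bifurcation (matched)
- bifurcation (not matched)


Weighted minutiae match score:
  ending: not matched, +0
  crossover: not matched, +0
  ending: not matched, +0
  ending: not matched, +0
  island: not matched, +0
  dot: matched, +5 (running total 5)
  trifurcation: not matched, +0
  island: not matched, +0
  bifurcation: matched, +2 (running total 7)
  bifurcation: not matched, +0
Total score = 7
Threshold = 18; verdict = inconclusive

7


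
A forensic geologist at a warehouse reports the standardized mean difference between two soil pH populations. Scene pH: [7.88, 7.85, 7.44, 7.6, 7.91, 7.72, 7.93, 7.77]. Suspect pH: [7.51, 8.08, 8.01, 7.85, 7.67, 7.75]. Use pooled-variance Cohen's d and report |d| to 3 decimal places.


Pooled-variance Cohen's d for soil pH comparison:
Scene mean = 62.1 / 8 = 7.7625
Suspect mean = 46.87 / 6 = 7.811667
Scene sample variance s_s^2 = 0.029079
Suspect sample variance s_c^2 = 0.045537
Pooled variance = ((n_s-1)*s_s^2 + (n_c-1)*s_c^2) / (n_s + n_c - 2) = 0.035936
Pooled SD = sqrt(0.035936) = 0.189568
Mean difference = -0.049167
|d| = |-0.049167| / 0.189568 = 0.259

0.259


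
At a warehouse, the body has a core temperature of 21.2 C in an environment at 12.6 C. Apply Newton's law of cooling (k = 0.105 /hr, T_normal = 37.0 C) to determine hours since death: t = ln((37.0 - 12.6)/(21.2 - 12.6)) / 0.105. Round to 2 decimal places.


Using Newton's law of cooling:
t = ln((T_normal - T_ambient) / (T_body - T_ambient)) / k
T_normal - T_ambient = 24.4
T_body - T_ambient = 8.6
Ratio = 2.837209
ln(ratio) = 1.042821
t = 1.042821 / 0.105 = 9.93 hours

9.93


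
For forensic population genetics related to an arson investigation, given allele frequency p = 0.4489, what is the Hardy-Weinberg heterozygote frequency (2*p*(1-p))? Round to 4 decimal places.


Hardy-Weinberg heterozygote frequency:
q = 1 - p = 1 - 0.4489 = 0.5511
2pq = 2 * 0.4489 * 0.5511 = 0.4948

0.4948


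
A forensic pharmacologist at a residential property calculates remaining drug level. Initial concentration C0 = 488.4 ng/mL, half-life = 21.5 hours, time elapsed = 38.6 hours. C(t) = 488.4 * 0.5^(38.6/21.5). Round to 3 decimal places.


Drug concentration decay:
Number of half-lives = t / t_half = 38.6 / 21.5 = 1.795349
Decay factor = 0.5^1.795349 = 0.28810188
C(t) = 488.4 * 0.28810188 = 140.709 ng/mL

140.709


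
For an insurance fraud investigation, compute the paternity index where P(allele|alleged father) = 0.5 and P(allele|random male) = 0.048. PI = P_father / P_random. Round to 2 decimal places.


Paternity Index calculation:
PI = P(allele|father) / P(allele|random)
PI = 0.5 / 0.048
PI = 10.42

10.42


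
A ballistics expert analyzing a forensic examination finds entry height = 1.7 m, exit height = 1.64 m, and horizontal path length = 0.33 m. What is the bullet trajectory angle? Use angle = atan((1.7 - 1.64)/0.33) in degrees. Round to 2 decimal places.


Bullet trajectory angle:
Height difference = 1.7 - 1.64 = 0.06 m
angle = atan(0.06 / 0.33)
angle = atan(0.181818)
angle = 10.30 degrees

10.30


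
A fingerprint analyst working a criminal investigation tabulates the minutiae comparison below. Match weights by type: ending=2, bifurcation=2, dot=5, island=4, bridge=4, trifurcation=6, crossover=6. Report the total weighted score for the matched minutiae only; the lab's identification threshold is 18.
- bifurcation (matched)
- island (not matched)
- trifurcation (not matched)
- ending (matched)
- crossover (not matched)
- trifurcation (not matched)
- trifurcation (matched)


Weighted minutiae match score:
  bifurcation: matched, +2 (running total 2)
  island: not matched, +0
  trifurcation: not matched, +0
  ending: matched, +2 (running total 4)
  crossover: not matched, +0
  trifurcation: not matched, +0
  trifurcation: matched, +6 (running total 10)
Total score = 10
Threshold = 18; verdict = inconclusive

10


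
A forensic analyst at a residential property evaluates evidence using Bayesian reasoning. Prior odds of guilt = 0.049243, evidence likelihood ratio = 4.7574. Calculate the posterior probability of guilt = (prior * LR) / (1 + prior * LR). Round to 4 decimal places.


Bayesian evidence evaluation:
Posterior odds = prior_odds * LR = 0.049243 * 4.7574 = 0.2342686
Posterior probability = posterior_odds / (1 + posterior_odds)
= 0.2342686 / (1 + 0.2342686)
= 0.2342686 / 1.2342686
= 0.1898

0.1898


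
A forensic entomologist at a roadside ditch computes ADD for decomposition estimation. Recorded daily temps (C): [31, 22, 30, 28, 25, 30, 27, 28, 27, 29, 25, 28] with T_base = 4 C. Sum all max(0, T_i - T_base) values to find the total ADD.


Computing ADD day by day:
Day 1: max(0, 31 - 4) = 27
Day 2: max(0, 22 - 4) = 18
Day 3: max(0, 30 - 4) = 26
Day 4: max(0, 28 - 4) = 24
Day 5: max(0, 25 - 4) = 21
Day 6: max(0, 30 - 4) = 26
Day 7: max(0, 27 - 4) = 23
Day 8: max(0, 28 - 4) = 24
Day 9: max(0, 27 - 4) = 23
Day 10: max(0, 29 - 4) = 25
Day 11: max(0, 25 - 4) = 21
Day 12: max(0, 28 - 4) = 24
Total ADD = 282

282


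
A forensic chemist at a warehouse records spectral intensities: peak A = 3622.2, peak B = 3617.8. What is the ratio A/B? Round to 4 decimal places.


Spectral peak ratio:
Peak A = 3622.2 counts
Peak B = 3617.8 counts
Ratio = 3622.2 / 3617.8 = 1.0012

1.0012


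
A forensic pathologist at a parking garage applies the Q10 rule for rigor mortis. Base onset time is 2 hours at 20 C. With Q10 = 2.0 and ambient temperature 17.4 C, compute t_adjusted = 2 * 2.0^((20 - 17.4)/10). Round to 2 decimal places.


Rigor mortis time adjustment:
Exponent = (T_ref - T_actual) / 10 = (20 - 17.4) / 10 = 0.26
Q10 factor = 2.0^0.26 = 1.19748
t_adjusted = 2 * 1.19748 = 2.39 hours

2.39


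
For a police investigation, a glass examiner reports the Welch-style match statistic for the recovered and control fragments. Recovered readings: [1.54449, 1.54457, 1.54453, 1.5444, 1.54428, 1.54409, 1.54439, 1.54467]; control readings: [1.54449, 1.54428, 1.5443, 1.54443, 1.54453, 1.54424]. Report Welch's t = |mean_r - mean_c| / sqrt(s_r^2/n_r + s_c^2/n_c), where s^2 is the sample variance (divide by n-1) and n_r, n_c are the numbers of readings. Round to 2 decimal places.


Welch's t-criterion for glass RI comparison:
Recovered mean = sum / n_r = 12.35542 / 8 = 1.5444275
Control mean = sum / n_c = 9.26627 / 6 = 1.5443783
Recovered sample variance s_r^2 = 3.305e-08
Control sample variance s_c^2 = 1.46167e-08
Welch SE (unpooled) = sqrt(s_r^2/n_r + s_c^2/n_c) = sqrt(4.13125e-09 + 2.43611e-09) = sqrt(6.56736e-09) = 8.10392e-05
|mean_r - mean_c| = 4.91667e-05
t = 4.91667e-05 / 8.10392e-05 = 0.61

0.61


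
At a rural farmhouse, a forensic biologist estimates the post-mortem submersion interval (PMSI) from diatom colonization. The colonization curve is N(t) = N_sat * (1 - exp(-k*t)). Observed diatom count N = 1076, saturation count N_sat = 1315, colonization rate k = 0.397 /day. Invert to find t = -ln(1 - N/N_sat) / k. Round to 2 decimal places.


PMSI from diatom colonization curve:
N / N_sat = 1076 / 1315 = 0.818251
1 - N/N_sat = 0.181749
ln(1 - N/N_sat) = -1.705129
t = -ln(1 - N/N_sat) / k = -(-1.705129) / 0.397 = 4.30 days

4.30


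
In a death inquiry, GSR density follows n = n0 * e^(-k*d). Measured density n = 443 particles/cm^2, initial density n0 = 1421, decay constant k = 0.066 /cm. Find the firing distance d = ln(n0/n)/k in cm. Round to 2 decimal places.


GSR distance calculation:
n0/n = 1421 / 443 = 3.207675
ln(n0/n) = 1.165546
d = 1.165546 / 0.066 = 17.66 cm

17.66


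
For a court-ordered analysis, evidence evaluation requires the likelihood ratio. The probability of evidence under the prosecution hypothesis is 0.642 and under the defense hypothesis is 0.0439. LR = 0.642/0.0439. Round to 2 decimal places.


Likelihood ratio calculation:
LR = P(E|Hp) / P(E|Hd)
LR = 0.642 / 0.0439
LR = 14.62

14.62


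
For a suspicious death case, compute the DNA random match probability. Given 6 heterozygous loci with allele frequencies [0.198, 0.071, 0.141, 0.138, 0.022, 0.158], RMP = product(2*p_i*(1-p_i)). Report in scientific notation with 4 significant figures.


Computing RMP for 6 loci:
Locus 1: 2 * 0.198 * 0.802 = 0.317592
Locus 2: 2 * 0.071 * 0.929 = 0.131918
Locus 3: 2 * 0.141 * 0.859 = 0.242238
Locus 4: 2 * 0.138 * 0.862 = 0.237912
Locus 5: 2 * 0.022 * 0.978 = 0.043032
Locus 6: 2 * 0.158 * 0.842 = 0.266072
RMP = 2.765e-05

2.765e-05


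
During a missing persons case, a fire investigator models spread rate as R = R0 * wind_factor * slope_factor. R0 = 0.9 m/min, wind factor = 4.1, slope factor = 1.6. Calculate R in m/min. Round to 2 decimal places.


Fire spread rate calculation:
R = R0 * wind_factor * slope_factor
= 0.9 * 4.1 * 1.6
= 3.69 * 1.6
= 5.90 m/min

5.90


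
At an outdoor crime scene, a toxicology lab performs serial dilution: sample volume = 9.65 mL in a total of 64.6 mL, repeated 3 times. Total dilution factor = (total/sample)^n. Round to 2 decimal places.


Dilution factor calculation:
Single dilution = V_total / V_sample = 64.6 / 9.65 ≈ 6.694301
Number of dilutions = 3
Total DF = (64.6 / 9.65)^3 (full precision, rounded at the end) = 300.00

300.00


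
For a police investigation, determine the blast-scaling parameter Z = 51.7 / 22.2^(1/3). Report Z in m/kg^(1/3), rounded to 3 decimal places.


Scaled distance calculation:
W^(1/3) = 22.2^(1/3) = 2.810505
Z = R / W^(1/3) = 51.7 / 2.810505
Z = 18.395 m/kg^(1/3)

18.395


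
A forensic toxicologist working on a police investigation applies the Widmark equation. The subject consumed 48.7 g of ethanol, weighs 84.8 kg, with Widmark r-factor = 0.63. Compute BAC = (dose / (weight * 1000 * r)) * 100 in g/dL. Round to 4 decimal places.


Applying the Widmark formula:
BAC = (dose_g / (body_wt * 1000 * r)) * 100
Denominator = 84.8 * 1000 * 0.63 = 53424
BAC = (48.7 / 53424) * 100
BAC = 0.0912 g/dL

0.0912


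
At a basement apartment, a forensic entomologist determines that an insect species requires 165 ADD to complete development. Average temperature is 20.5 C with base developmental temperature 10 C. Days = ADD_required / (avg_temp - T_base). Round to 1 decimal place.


Insect development time:
Effective temperature = avg_temp - T_base = 20.5 - 10 = 10.5 C
Days = ADD / effective_temp = 165 / 10.5 = 15.7 days

15.7


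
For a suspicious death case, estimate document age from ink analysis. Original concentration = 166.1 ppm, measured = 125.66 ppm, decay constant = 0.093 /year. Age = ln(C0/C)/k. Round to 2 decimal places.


Document age estimation:
C0/C = 166.1 / 125.66 = 1.321821
ln(C0/C) = 0.27901
t = 0.27901 / 0.093 = 3.00 years

3.00


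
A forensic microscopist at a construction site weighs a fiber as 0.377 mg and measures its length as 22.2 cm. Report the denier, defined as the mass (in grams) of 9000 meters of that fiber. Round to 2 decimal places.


Denier calculation:
Mass in grams = 0.377 mg / 1000 = 0.000377 g
Length in meters = 22.2 cm / 100 = 0.222 m
Linear density = mass / length = 0.000377 / 0.222 = 0.0016982 g/m
Denier = (g/m) * 9000 = 0.0016982 * 9000 = 15.28

15.28


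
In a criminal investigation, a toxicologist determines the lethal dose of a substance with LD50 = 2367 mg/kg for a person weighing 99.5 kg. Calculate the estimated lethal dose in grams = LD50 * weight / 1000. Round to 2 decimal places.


Lethal dose calculation:
Lethal dose = LD50 * body_weight / 1000
= 2367 * 99.5 / 1000
= 235516.5 / 1000
= 235.52 g

235.52


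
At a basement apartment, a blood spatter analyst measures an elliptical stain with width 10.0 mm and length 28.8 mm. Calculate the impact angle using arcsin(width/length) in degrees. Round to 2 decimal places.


Blood spatter impact angle calculation:
width / length = 10.0 / 28.8 = 0.347222
angle = arcsin(0.347222)
angle = 20.32 degrees

20.32


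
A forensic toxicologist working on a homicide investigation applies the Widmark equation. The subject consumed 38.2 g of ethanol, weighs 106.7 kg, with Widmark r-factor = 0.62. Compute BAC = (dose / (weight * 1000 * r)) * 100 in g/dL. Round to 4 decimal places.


Applying the Widmark formula:
BAC = (dose_g / (body_wt * 1000 * r)) * 100
Denominator = 106.7 * 1000 * 0.62 = 66154
BAC = (38.2 / 66154) * 100
BAC = 0.0577 g/dL

0.0577


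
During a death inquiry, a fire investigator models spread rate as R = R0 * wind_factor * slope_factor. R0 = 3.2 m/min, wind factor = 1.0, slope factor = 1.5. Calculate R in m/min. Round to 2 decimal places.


Fire spread rate calculation:
R = R0 * wind_factor * slope_factor
= 3.2 * 1.0 * 1.5
= 3.2 * 1.5
= 4.80 m/min

4.80


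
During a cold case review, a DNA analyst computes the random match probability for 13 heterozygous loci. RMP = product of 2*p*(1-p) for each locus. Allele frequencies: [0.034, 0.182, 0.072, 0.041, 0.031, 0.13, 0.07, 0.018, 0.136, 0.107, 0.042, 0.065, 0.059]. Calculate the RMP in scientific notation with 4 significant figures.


Computing RMP for 13 loci:
Locus 1: 2 * 0.034 * 0.966 = 0.065688
Locus 2: 2 * 0.182 * 0.818 = 0.297752
Locus 3: 2 * 0.072 * 0.928 = 0.133632
Locus 4: 2 * 0.041 * 0.959 = 0.078638
Locus 5: 2 * 0.031 * 0.969 = 0.060078
Locus 6: 2 * 0.13 * 0.87 = 0.2262
Locus 7: 2 * 0.07 * 0.93 = 0.1302
Locus 8: 2 * 0.018 * 0.982 = 0.035352
Locus 9: 2 * 0.136 * 0.864 = 0.235008
Locus 10: 2 * 0.107 * 0.893 = 0.191102
Locus 11: 2 * 0.042 * 0.958 = 0.080472
Locus 12: 2 * 0.065 * 0.935 = 0.12155
Locus 13: 2 * 0.059 * 0.941 = 0.111038
RMP = 6.271e-13

6.271e-13


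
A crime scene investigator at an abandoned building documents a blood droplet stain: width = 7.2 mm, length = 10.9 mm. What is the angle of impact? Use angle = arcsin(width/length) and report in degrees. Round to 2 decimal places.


Blood spatter impact angle calculation:
width / length = 7.2 / 10.9 = 0.66055
angle = arcsin(0.66055)
angle = 41.34 degrees

41.34


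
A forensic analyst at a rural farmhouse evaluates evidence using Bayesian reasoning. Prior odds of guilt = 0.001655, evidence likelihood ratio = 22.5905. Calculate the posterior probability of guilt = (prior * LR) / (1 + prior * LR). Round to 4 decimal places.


Bayesian evidence evaluation:
Posterior odds = prior_odds * LR = 0.001655 * 22.5905 = 0.03738728
Posterior probability = posterior_odds / (1 + posterior_odds)
= 0.03738728 / (1 + 0.03738728)
= 0.03738728 / 1.03738728
= 0.0360

0.0360


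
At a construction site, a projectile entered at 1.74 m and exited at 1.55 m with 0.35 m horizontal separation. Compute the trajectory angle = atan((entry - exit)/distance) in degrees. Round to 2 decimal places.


Bullet trajectory angle:
Height difference = 1.74 - 1.55 = 0.19 m
angle = atan(0.19 / 0.35)
angle = atan(0.542857)
angle = 28.50 degrees

28.50


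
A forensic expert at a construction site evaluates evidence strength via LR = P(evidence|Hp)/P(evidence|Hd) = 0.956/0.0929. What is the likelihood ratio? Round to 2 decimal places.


Likelihood ratio calculation:
LR = P(E|Hp) / P(E|Hd)
LR = 0.956 / 0.0929
LR = 10.29

10.29


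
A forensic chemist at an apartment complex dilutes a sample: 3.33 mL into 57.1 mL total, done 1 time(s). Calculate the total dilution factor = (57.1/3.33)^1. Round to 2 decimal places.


Dilution factor calculation:
Single dilution = V_total / V_sample = 57.1 / 3.33 ≈ 17.147147
Number of dilutions = 1
Total DF = (57.1 / 3.33)^1 (full precision, rounded at the end) = 17.15

17.15


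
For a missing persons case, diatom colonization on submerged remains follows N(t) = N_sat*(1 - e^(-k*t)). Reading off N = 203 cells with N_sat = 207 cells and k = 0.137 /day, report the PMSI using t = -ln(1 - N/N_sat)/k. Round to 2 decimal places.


PMSI from diatom colonization curve:
N / N_sat = 203 / 207 = 0.980676
1 - N/N_sat = 0.019324
ln(1 - N/N_sat) = -3.946407
t = -ln(1 - N/N_sat) / k = -(-3.946407) / 0.137 = 28.81 days

28.81


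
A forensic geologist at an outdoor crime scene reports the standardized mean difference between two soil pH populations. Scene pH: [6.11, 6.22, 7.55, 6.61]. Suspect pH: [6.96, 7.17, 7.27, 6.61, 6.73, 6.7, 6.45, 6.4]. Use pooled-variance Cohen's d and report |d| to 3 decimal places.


Pooled-variance Cohen's d for soil pH comparison:
Scene mean = 26.49 / 4 = 6.6225
Suspect mean = 54.29 / 8 = 6.78625
Scene sample variance s_s^2 = 0.428358
Suspect sample variance s_c^2 = 0.102198
Pooled variance = ((n_s-1)*s_s^2 + (n_c-1)*s_c^2) / (n_s + n_c - 2) = 0.200046
Pooled SD = sqrt(0.200046) = 0.447265
Mean difference = -0.16375
|d| = |-0.16375| / 0.447265 = 0.366

0.366


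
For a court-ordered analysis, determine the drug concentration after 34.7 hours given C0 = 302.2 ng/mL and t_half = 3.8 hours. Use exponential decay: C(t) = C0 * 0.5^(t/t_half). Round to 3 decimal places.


Drug concentration decay:
Number of half-lives = t / t_half = 34.7 / 3.8 = 9.131579
Decay factor = 0.5^9.131579 = 0.00178287
C(t) = 302.2 * 0.00178287 = 0.539 ng/mL

0.539


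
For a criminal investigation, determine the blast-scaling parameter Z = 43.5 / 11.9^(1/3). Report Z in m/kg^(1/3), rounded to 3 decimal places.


Scaled distance calculation:
W^(1/3) = 11.9^(1/3) = 2.283051
Z = R / W^(1/3) = 43.5 / 2.283051
Z = 19.053 m/kg^(1/3)

19.053


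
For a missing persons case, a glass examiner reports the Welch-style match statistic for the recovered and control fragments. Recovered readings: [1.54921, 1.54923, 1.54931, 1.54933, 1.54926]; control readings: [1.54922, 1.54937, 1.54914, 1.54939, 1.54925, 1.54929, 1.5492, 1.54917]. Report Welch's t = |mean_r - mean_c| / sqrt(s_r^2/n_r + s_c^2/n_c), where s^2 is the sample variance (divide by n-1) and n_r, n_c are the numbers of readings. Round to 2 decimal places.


Welch's t-criterion for glass RI comparison:
Recovered mean = sum / n_r = 7.74634 / 5 = 1.549268
Control mean = sum / n_c = 12.39403 / 8 = 1.5492538
Recovered sample variance s_r^2 = 2.62e-09
Control sample variance s_c^2 = 8.19821e-09
Welch SE (unpooled) = sqrt(s_r^2/n_r + s_c^2/n_c) = sqrt(5.24e-10 + 1.02478e-09) = sqrt(1.54878e-09) = 3.93545e-05
|mean_r - mean_c| = 1.425e-05
t = 1.425e-05 / 3.93545e-05 = 0.36

0.36


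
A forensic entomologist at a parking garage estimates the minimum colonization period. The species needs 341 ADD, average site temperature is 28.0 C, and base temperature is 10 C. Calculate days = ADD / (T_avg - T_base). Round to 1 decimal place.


Insect development time:
Effective temperature = avg_temp - T_base = 28.0 - 10 = 18.0 C
Days = ADD / effective_temp = 341 / 18.0 = 18.9 days

18.9


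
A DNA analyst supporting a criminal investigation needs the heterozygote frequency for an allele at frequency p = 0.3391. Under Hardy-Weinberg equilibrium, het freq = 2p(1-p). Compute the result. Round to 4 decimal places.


Hardy-Weinberg heterozygote frequency:
q = 1 - p = 1 - 0.3391 = 0.6609
2pq = 2 * 0.3391 * 0.6609 = 0.4482

0.4482


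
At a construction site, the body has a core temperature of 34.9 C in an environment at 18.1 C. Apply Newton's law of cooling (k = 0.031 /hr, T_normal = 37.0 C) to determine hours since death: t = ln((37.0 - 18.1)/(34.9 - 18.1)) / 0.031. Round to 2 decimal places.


Using Newton's law of cooling:
t = ln((T_normal - T_ambient) / (T_body - T_ambient)) / k
T_normal - T_ambient = 18.9
T_body - T_ambient = 16.8
Ratio = 1.125
ln(ratio) = 0.117783
t = 0.117783 / 0.031 = 3.80 hours

3.80


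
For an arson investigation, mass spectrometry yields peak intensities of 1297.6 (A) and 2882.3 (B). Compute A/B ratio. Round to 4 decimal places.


Spectral peak ratio:
Peak A = 1297.6 counts
Peak B = 2882.3 counts
Ratio = 1297.6 / 2882.3 = 0.4502

0.4502


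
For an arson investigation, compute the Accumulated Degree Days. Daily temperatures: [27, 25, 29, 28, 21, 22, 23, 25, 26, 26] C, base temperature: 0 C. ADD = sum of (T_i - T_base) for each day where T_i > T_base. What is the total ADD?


Computing ADD day by day:
Day 1: max(0, 27 - 0) = 27
Day 2: max(0, 25 - 0) = 25
Day 3: max(0, 29 - 0) = 29
Day 4: max(0, 28 - 0) = 28
Day 5: max(0, 21 - 0) = 21
Day 6: max(0, 22 - 0) = 22
Day 7: max(0, 23 - 0) = 23
Day 8: max(0, 25 - 0) = 25
Day 9: max(0, 26 - 0) = 26
Day 10: max(0, 26 - 0) = 26
Total ADD = 252

252


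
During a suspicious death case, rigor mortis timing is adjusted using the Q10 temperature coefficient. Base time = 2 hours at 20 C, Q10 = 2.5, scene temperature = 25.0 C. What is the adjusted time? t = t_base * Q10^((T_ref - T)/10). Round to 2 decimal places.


Rigor mortis time adjustment:
Exponent = (T_ref - T_actual) / 10 = (20 - 25.0) / 10 = -0.5
Q10 factor = 2.5^-0.5 = 0.63246
t_adjusted = 2 * 0.63246 = 1.26 hours

1.26


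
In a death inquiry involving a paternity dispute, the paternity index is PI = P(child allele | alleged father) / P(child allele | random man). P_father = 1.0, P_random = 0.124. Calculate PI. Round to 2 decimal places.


Paternity Index calculation:
PI = P(allele|father) / P(allele|random)
PI = 1.0 / 0.124
PI = 8.06

8.06


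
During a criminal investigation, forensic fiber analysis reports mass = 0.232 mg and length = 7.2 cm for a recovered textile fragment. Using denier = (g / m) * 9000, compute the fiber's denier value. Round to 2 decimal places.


Denier calculation:
Mass in grams = 0.232 mg / 1000 = 0.000232 g
Length in meters = 7.2 cm / 100 = 0.072 m
Linear density = mass / length = 0.000232 / 0.072 = 0.00322222 g/m
Denier = (g/m) * 9000 = 0.00322222 * 9000 = 29.00

29.00


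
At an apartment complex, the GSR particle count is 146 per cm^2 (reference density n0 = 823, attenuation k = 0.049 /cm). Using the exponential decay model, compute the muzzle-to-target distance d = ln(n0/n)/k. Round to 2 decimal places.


GSR distance calculation:
n0/n = 823 / 146 = 5.636986
ln(n0/n) = 1.72935
d = 1.72935 / 0.049 = 35.29 cm

35.29


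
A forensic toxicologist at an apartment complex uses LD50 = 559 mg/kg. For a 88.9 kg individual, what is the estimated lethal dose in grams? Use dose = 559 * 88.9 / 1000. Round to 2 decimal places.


Lethal dose calculation:
Lethal dose = LD50 * body_weight / 1000
= 559 * 88.9 / 1000
= 49695.1 / 1000
= 49.70 g

49.70


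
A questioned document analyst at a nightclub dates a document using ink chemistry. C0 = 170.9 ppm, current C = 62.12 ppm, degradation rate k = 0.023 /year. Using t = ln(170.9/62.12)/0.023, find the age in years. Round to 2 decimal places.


Document age estimation:
C0/C = 170.9 / 62.12 = 2.751127
ln(C0/C) = 1.012011
t = 1.012011 / 0.023 = 44.00 years

44.00


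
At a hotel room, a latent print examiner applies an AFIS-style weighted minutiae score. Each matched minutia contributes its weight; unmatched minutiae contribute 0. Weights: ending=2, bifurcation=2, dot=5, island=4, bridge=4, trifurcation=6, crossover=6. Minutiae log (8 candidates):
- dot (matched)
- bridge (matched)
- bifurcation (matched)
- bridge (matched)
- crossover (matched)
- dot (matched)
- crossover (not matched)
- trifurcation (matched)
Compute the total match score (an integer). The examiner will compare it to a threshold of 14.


Weighted minutiae match score:
  dot: matched, +5 (running total 5)
  bridge: matched, +4 (running total 9)
  bifurcation: matched, +2 (running total 11)
  bridge: matched, +4 (running total 15)
  crossover: matched, +6 (running total 21)
  dot: matched, +5 (running total 26)
  crossover: not matched, +0
  trifurcation: matched, +6 (running total 32)
Total score = 32
Threshold = 14; verdict = identification

32


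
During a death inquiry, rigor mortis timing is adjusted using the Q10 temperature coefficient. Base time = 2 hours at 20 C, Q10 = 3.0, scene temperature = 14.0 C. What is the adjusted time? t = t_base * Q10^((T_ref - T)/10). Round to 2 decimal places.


Rigor mortis time adjustment:
Exponent = (T_ref - T_actual) / 10 = (20 - 14.0) / 10 = 0.6
Q10 factor = 3.0^0.6 = 1.93318
t_adjusted = 2 * 1.93318 = 3.87 hours

3.87


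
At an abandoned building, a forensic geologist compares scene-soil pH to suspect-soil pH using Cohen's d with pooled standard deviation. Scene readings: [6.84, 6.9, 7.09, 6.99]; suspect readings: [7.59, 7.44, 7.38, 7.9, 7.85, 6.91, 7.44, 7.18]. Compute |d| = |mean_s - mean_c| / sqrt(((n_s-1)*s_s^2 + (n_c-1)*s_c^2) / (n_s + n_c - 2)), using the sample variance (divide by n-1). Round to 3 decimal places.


Pooled-variance Cohen's d for soil pH comparison:
Scene mean = 27.82 / 4 = 6.955
Suspect mean = 59.69 / 8 = 7.46125
Scene sample variance s_s^2 = 0.0119
Suspect sample variance s_c^2 = 0.107241
Pooled variance = ((n_s-1)*s_s^2 + (n_c-1)*s_c^2) / (n_s + n_c - 2) = 0.078639
Pooled SD = sqrt(0.078639) = 0.280426
Mean difference = -0.50625
|d| = |-0.50625| / 0.280426 = 1.805

1.805


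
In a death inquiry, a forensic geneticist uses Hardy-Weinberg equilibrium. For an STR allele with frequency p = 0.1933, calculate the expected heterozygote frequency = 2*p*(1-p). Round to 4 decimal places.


Hardy-Weinberg heterozygote frequency:
q = 1 - p = 1 - 0.1933 = 0.8067
2pq = 2 * 0.1933 * 0.8067 = 0.3119

0.3119


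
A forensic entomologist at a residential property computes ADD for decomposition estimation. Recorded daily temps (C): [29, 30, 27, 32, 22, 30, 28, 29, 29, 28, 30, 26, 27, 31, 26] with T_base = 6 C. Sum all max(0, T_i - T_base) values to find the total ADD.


Computing ADD day by day:
Day 1: max(0, 29 - 6) = 23
Day 2: max(0, 30 - 6) = 24
Day 3: max(0, 27 - 6) = 21
Day 4: max(0, 32 - 6) = 26
Day 5: max(0, 22 - 6) = 16
Day 6: max(0, 30 - 6) = 24
Day 7: max(0, 28 - 6) = 22
Day 8: max(0, 29 - 6) = 23
Day 9: max(0, 29 - 6) = 23
Day 10: max(0, 28 - 6) = 22
Day 11: max(0, 30 - 6) = 24
Day 12: max(0, 26 - 6) = 20
Day 13: max(0, 27 - 6) = 21
Day 14: max(0, 31 - 6) = 25
Day 15: max(0, 26 - 6) = 20
Total ADD = 334

334


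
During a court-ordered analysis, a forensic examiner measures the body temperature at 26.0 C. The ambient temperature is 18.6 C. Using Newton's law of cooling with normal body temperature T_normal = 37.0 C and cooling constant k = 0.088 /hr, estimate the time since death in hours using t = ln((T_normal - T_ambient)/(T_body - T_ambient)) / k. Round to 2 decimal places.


Using Newton's law of cooling:
t = ln((T_normal - T_ambient) / (T_body - T_ambient)) / k
T_normal - T_ambient = 18.4
T_body - T_ambient = 7.4
Ratio = 2.486486
ln(ratio) = 0.91087
t = 0.91087 / 0.088 = 10.35 hours

10.35


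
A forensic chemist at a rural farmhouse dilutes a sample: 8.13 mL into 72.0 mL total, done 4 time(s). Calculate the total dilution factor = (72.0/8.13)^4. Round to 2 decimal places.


Dilution factor calculation:
Single dilution = V_total / V_sample = 72.0 / 8.13 ≈ 8.856089
Number of dilutions = 4
Total DF = (72.0 / 8.13)^4 (full precision, rounded at the end) = 6151.31

6151.31


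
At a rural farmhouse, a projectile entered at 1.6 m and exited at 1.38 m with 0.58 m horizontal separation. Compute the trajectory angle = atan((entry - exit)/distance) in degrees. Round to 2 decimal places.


Bullet trajectory angle:
Height difference = 1.6 - 1.38 = 0.22 m
angle = atan(0.22 / 0.58)
angle = atan(0.37931)
angle = 20.77 degrees

20.77


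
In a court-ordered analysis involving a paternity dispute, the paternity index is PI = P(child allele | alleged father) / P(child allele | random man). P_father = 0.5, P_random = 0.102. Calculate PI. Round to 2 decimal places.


Paternity Index calculation:
PI = P(allele|father) / P(allele|random)
PI = 0.5 / 0.102
PI = 4.90

4.90


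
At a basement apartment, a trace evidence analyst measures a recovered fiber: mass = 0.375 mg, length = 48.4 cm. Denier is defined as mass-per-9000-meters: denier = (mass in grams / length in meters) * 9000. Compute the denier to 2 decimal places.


Denier calculation:
Mass in grams = 0.375 mg / 1000 = 0.000375 g
Length in meters = 48.4 cm / 100 = 0.484 m
Linear density = mass / length = 0.000375 / 0.484 = 0.00077479 g/m
Denier = (g/m) * 9000 = 0.00077479 * 9000 = 6.97

6.97
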